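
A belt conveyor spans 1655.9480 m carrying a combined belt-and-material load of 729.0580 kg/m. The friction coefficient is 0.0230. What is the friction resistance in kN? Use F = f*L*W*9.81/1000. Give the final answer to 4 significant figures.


F = 0.0230 * 1655.9480 * 729.0580 * 9.81 / 1000
F = 272.4 kN


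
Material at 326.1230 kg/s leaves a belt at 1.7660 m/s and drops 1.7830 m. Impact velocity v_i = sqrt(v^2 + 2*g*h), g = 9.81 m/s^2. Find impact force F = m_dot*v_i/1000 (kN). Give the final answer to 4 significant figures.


v_i = sqrt(1.7660^2 + 2*9.81*1.7830) = 6.17262 m/s
F = 326.1230 * 6.17262 / 1000
F = 2.013 kN


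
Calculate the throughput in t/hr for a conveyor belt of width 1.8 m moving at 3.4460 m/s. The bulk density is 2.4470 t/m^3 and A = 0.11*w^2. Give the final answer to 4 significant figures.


A = 0.11 * 1.8^2 = 0.3564 m^2
C = 0.3564 * 3.4460 * 2.4470 * 3600
C = 10820 t/hr


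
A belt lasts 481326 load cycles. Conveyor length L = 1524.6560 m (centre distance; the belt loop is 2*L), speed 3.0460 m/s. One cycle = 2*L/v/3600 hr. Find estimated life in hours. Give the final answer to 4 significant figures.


cycle_time = 2 * 1524.6560 / 3.0460 / 3600 = 0.27808 hr
life = 481326 * 0.27808 = 133800 hours


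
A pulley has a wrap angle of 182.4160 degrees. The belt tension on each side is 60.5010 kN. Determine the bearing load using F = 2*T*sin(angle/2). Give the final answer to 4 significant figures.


F = 2 * 60.5010 * sin(182.4160/2 deg)
F = 121.0 kN


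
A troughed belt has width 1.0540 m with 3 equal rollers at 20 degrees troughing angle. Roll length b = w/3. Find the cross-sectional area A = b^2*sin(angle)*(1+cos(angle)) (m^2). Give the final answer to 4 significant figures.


b = 1.0540/3 = 0.351333 m
A = 0.351333^2 * sin(20 deg) * (1 + cos(20 deg))
A = 0.08189 m^2


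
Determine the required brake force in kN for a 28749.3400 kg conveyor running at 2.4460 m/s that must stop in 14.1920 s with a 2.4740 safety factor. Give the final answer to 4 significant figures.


F = 28749.3400 * 2.4460 / 14.1920 * 2.4740 / 1000
F = 12.26 kN


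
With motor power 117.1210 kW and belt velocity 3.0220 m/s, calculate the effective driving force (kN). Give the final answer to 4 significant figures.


Te = P / v = 117.1210 / 3.0220
Te = 38.76 kN


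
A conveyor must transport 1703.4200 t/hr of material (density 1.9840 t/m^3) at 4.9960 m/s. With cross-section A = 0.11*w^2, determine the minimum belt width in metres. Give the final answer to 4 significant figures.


A_req = 1703.4200 / (4.9960 * 1.9840 * 3600) = 0.047737 m^2
w = sqrt(0.047737 / 0.11)
w = 0.6588 m


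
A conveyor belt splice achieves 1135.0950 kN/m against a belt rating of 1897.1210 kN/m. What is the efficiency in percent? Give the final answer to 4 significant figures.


Eff = 1135.0950 / 1897.1210 * 100
Eff = 59.83 %


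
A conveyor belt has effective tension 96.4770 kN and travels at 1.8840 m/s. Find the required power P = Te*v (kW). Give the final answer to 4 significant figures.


P = Te * v = 96.4770 * 1.8840
P = 181.8 kW


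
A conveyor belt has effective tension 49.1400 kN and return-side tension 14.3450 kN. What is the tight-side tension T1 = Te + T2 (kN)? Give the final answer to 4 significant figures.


T1 = Te + T2 = 49.1400 + 14.3450
T1 = 63.48 kN


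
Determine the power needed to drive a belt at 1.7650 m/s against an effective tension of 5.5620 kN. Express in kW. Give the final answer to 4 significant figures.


P = Te * v = 5.5620 * 1.7650
P = 9.817 kW


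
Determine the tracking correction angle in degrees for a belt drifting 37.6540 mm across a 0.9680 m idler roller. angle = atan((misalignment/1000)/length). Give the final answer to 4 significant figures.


misalign_m = 37.6540 / 1000 = 0.037654 m
angle = atan(0.037654 / 0.9680)
angle = 2.228 deg


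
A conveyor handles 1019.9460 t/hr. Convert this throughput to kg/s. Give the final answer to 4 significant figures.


m_dot = 1019.9460 * 1000 / 3600
m_dot = 283.3 kg/s


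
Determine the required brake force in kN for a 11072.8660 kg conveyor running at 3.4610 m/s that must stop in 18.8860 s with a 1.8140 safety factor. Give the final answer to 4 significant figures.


F = 11072.8660 * 3.4610 / 18.8860 * 1.8140 / 1000
F = 3.681 kN


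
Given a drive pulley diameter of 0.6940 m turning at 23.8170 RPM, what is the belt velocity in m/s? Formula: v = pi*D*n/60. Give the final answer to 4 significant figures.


v = pi * 0.6940 * 23.8170 / 60
v = 0.8655 m/s


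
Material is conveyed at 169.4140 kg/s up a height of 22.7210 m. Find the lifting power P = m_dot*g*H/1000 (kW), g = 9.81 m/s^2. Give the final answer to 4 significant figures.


P = 169.4140 * 9.81 * 22.7210 / 1000
P = 37.76 kW


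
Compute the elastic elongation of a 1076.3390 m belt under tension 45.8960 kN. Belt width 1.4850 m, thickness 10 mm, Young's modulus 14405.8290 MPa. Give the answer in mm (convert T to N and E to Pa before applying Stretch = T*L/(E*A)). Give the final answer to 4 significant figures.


A = 1.4850 * 0.01 = 0.01485 m^2
Stretch = 45.8960*1000 * 1076.3390 / (14405.8290e6 * 0.01485) * 1000
Stretch = 230.9 mm


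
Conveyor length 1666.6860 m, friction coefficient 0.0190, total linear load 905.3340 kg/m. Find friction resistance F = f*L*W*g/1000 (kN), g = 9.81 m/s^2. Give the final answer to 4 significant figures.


F = 0.0190 * 1666.6860 * 905.3340 * 9.81 / 1000
F = 281.2 kN


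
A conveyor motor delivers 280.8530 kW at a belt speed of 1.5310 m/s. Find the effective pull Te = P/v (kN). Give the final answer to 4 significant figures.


Te = P / v = 280.8530 / 1.5310
Te = 183.4 kN


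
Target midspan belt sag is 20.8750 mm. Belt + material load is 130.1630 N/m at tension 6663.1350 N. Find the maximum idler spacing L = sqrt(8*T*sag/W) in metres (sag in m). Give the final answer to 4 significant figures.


sag = 20.8750/1000 = 0.020875 m
L = sqrt(8 * 6663.1350 * 0.020875 / 130.1630)
L = 2.924 m


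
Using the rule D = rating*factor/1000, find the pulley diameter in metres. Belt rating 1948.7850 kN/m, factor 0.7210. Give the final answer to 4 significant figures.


D = 1948.7850 * 0.7210 / 1000
D = 1.405 m


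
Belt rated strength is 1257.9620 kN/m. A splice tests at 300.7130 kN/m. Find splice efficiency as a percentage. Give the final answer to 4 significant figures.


Eff = 300.7130 / 1257.9620 * 100
Eff = 23.90 %


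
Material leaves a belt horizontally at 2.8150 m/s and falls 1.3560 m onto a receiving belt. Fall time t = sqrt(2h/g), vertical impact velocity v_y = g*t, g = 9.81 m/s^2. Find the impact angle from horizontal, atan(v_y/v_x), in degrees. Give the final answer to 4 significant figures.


t = sqrt(2*1.3560/9.81) = 0.525788 s
v_y = 9.81 * 0.525788 = 5.15798 m/s
angle = atan(5.15798 / 2.8150) = 61.38 deg


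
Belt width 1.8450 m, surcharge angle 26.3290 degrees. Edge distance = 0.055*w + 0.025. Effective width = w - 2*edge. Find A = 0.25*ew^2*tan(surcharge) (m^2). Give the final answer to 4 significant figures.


edge = 0.055*1.8450 + 0.025 = 0.126475 m
ew = 1.8450 - 2*0.126475 = 1.59205 m
A = 0.25 * 1.59205^2 * tan(26.3290 deg)
A = 0.3136 m^2


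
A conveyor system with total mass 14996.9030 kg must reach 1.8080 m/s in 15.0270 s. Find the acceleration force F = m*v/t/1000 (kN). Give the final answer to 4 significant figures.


F = 14996.9030 * 1.8080 / 15.0270 / 1000
F = 1.804 kN


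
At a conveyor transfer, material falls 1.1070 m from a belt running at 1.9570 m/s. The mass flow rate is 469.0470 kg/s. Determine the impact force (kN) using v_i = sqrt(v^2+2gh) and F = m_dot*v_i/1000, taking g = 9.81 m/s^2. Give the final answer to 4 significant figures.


v_i = sqrt(1.9570^2 + 2*9.81*1.1070) = 5.05462 m/s
F = 469.0470 * 5.05462 / 1000
F = 2.371 kN


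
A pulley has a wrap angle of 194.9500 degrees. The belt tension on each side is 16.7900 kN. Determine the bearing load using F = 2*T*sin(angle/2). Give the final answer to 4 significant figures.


F = 2 * 16.7900 * sin(194.9500/2 deg)
F = 33.29 kN


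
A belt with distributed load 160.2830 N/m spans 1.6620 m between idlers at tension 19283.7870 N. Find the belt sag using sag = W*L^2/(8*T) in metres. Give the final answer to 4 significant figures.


sag = 160.2830 * 1.6620^2 / (8 * 19283.7870)
sag = 0.002870 m


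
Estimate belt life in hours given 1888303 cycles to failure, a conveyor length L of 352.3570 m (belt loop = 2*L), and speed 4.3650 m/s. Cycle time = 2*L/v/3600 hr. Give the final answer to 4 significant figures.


cycle_time = 2 * 352.3570 / 4.3650 / 3600 = 0.0448463 hr
life = 1888303 * 0.0448463 = 84680 hours


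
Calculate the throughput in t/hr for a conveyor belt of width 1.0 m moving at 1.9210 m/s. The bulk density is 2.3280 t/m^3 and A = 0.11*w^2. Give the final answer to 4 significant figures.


A = 0.11 * 1.0^2 = 0.11 m^2
C = 0.11 * 1.9210 * 2.3280 * 3600
C = 1771 t/hr


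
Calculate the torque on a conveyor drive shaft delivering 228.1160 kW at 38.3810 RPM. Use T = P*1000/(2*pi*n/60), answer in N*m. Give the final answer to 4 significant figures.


omega = 2*pi*38.3810/60 = 4.01925 rad/s
T = 228.1160*1000 / 4.01925
T = 56760 N*m


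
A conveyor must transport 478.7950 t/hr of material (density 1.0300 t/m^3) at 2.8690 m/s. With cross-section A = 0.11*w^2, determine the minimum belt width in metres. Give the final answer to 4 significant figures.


A_req = 478.7950 / (2.8690 * 1.0300 * 3600) = 0.0450069 m^2
w = sqrt(0.0450069 / 0.11)
w = 0.6397 m


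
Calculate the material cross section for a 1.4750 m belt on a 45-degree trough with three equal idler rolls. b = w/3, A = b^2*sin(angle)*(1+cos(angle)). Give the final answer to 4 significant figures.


b = 1.4750/3 = 0.491667 m
A = 0.491667^2 * sin(45 deg) * (1 + cos(45 deg))
A = 0.2918 m^2


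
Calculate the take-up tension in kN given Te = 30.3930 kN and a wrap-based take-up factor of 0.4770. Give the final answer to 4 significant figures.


T_tu = 30.3930 * 0.4770
T_tu = 14.50 kN


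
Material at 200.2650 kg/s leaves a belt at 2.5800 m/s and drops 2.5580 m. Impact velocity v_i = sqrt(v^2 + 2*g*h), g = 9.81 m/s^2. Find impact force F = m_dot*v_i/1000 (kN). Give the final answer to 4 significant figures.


v_i = sqrt(2.5800^2 + 2*9.81*2.5580) = 7.53952 m/s
F = 200.2650 * 7.53952 / 1000
F = 1.510 kN


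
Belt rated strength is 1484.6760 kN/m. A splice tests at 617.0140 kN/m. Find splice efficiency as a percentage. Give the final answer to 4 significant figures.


Eff = 617.0140 / 1484.6760 * 100
Eff = 41.56 %


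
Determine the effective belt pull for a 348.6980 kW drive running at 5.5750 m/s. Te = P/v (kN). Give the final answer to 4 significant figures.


Te = P / v = 348.6980 / 5.5750
Te = 62.55 kN


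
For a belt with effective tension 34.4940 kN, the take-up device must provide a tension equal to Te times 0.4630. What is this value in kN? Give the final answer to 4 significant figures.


T_tu = 34.4940 * 0.4630
T_tu = 15.97 kN


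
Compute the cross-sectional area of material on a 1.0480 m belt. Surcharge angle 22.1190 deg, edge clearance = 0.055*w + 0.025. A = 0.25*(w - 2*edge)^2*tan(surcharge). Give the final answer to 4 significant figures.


edge = 0.055*1.0480 + 0.025 = 0.08264 m
ew = 1.0480 - 2*0.08264 = 0.88272 m
A = 0.25 * 0.88272^2 * tan(22.1190 deg)
A = 0.07917 m^2


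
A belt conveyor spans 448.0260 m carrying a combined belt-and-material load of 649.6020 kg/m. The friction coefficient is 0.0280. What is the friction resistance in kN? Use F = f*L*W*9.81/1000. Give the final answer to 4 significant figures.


F = 0.0280 * 448.0260 * 649.6020 * 9.81 / 1000
F = 79.94 kN


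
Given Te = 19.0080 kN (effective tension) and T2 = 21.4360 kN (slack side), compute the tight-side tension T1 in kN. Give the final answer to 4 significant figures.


T1 = Te + T2 = 19.0080 + 21.4360
T1 = 40.44 kN


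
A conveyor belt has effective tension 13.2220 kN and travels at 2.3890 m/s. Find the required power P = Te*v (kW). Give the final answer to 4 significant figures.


P = Te * v = 13.2220 * 2.3890
P = 31.59 kW


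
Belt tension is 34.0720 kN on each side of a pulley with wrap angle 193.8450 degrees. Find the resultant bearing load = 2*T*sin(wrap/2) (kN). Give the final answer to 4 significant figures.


F = 2 * 34.0720 * sin(193.8450/2 deg)
F = 67.65 kN


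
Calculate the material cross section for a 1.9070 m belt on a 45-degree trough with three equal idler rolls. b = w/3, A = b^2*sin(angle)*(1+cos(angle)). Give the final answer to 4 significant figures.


b = 1.9070/3 = 0.635667 m
A = 0.635667^2 * sin(45 deg) * (1 + cos(45 deg))
A = 0.4878 m^2


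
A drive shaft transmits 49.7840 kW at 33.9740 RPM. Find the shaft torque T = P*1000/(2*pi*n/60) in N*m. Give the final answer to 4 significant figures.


omega = 2*pi*33.9740/60 = 3.55775 rad/s
T = 49.7840*1000 / 3.55775
T = 13990 N*m


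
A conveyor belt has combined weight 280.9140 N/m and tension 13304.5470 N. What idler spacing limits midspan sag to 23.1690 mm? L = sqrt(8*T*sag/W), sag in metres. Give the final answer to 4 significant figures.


sag = 23.1690/1000 = 0.023169 m
L = sqrt(8 * 13304.5470 * 0.023169 / 280.9140)
L = 2.963 m


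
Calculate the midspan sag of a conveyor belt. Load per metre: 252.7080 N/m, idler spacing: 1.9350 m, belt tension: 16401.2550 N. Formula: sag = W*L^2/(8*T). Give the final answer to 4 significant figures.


sag = 252.7080 * 1.9350^2 / (8 * 16401.2550)
sag = 0.007211 m


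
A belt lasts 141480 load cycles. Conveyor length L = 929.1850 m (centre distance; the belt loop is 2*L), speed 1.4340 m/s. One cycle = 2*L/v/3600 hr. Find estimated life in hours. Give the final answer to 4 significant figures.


cycle_time = 2 * 929.1850 / 1.4340 / 3600 = 0.359982 hr
life = 141480 * 0.359982 = 50930 hours


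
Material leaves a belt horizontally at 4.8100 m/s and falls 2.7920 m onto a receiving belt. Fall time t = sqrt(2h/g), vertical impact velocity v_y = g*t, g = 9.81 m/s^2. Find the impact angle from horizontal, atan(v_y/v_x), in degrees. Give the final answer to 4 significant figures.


t = sqrt(2*2.7920/9.81) = 0.754463 s
v_y = 9.81 * 0.754463 = 7.40128 m/s
angle = atan(7.40128 / 4.8100) = 56.98 deg


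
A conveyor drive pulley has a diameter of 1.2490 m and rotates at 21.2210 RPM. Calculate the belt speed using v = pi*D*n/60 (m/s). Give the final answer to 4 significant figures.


v = pi * 1.2490 * 21.2210 / 60
v = 1.388 m/s


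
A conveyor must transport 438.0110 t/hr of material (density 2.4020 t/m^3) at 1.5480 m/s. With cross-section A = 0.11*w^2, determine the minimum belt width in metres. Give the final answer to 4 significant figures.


A_req = 438.0110 / (1.5480 * 2.4020 * 3600) = 0.0327219 m^2
w = sqrt(0.0327219 / 0.11)
w = 0.5454 m


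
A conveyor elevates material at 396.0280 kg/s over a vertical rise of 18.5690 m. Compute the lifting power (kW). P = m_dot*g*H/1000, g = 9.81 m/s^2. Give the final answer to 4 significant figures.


P = 396.0280 * 9.81 * 18.5690 / 1000
P = 72.14 kW


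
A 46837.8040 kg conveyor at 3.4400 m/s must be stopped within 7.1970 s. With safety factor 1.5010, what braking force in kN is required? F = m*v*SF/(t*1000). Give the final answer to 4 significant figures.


F = 46837.8040 * 3.4400 / 7.1970 * 1.5010 / 1000
F = 33.60 kN


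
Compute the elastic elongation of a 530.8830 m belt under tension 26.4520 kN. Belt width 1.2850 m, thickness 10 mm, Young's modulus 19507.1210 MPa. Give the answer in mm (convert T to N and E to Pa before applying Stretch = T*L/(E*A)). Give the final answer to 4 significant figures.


A = 1.2850 * 0.01 = 0.01285 m^2
Stretch = 26.4520*1000 * 530.8830 / (19507.1210e6 * 0.01285) * 1000
Stretch = 56.02 mm


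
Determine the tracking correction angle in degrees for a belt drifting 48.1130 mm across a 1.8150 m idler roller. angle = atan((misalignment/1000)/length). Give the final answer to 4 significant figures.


misalign_m = 48.1130 / 1000 = 0.048113 m
angle = atan(0.048113 / 1.8150)
angle = 1.518 deg


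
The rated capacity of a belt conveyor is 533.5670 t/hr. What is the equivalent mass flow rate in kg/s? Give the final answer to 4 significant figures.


m_dot = 533.5670 * 1000 / 3600
m_dot = 148.2 kg/s


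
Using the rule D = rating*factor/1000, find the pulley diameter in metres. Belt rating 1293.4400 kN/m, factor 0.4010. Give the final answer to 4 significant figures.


D = 1293.4400 * 0.4010 / 1000
D = 0.5187 m


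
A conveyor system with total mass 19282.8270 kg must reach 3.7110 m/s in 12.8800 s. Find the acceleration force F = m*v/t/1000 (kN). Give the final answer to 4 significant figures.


F = 19282.8270 * 3.7110 / 12.8800 / 1000
F = 5.556 kN


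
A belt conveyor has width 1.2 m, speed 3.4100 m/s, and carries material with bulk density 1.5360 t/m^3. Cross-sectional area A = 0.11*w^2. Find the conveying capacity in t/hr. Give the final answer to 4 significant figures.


A = 0.11 * 1.2^2 = 0.1584 m^2
C = 0.1584 * 3.4100 * 1.5360 * 3600
C = 2987 t/hr


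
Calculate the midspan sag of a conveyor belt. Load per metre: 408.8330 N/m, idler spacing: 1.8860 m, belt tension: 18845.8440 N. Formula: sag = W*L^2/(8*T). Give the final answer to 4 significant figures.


sag = 408.8330 * 1.8860^2 / (8 * 18845.8440)
sag = 0.009645 m


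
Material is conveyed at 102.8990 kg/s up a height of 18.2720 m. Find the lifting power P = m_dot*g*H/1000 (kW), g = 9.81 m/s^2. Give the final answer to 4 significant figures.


P = 102.8990 * 9.81 * 18.2720 / 1000
P = 18.44 kW


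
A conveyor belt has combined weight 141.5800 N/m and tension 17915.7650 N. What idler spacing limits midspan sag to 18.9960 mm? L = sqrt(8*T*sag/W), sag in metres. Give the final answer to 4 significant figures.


sag = 18.9960/1000 = 0.018996 m
L = sqrt(8 * 17915.7650 * 0.018996 / 141.5800)
L = 4.385 m


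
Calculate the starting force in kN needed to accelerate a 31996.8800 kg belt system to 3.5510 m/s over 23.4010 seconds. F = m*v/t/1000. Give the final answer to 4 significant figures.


F = 31996.8800 * 3.5510 / 23.4010 / 1000
F = 4.855 kN


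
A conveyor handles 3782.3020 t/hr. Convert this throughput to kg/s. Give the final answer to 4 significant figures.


m_dot = 3782.3020 * 1000 / 3600
m_dot = 1051 kg/s


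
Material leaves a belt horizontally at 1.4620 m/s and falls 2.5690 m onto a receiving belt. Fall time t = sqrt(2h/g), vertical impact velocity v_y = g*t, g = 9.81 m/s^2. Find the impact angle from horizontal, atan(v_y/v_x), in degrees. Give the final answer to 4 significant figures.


t = sqrt(2*2.5690/9.81) = 0.723707 s
v_y = 9.81 * 0.723707 = 7.09957 m/s
angle = atan(7.09957 / 1.4620) = 78.36 deg


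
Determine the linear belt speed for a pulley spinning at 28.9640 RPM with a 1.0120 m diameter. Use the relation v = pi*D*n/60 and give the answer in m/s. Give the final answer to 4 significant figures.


v = pi * 1.0120 * 28.9640 / 60
v = 1.535 m/s


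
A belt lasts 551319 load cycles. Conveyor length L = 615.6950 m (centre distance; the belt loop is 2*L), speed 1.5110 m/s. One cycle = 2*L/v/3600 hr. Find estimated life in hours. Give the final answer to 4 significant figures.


cycle_time = 2 * 615.6950 / 1.5110 / 3600 = 0.226375 hr
life = 551319 * 0.226375 = 124800 hours


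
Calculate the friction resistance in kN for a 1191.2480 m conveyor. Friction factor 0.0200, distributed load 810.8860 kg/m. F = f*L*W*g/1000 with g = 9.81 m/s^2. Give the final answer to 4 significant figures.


F = 0.0200 * 1191.2480 * 810.8860 * 9.81 / 1000
F = 189.5 kN


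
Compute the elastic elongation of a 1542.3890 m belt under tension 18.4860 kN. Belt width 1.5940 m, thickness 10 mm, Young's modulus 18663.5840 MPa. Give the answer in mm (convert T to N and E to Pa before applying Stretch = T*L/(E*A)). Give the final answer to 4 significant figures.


A = 1.5940 * 0.01 = 0.01594 m^2
Stretch = 18.4860*1000 * 1542.3890 / (18663.5840e6 * 0.01594) * 1000
Stretch = 95.84 mm


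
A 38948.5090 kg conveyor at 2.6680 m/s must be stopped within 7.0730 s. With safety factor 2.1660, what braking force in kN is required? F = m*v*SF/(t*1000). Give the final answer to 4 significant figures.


F = 38948.5090 * 2.6680 / 7.0730 * 2.1660 / 1000
F = 31.82 kN


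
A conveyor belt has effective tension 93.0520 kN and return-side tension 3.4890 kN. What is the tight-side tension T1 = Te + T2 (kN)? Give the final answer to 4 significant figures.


T1 = Te + T2 = 93.0520 + 3.4890
T1 = 96.54 kN


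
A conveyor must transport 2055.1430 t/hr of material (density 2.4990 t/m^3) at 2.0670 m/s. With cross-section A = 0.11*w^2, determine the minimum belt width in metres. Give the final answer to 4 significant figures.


A_req = 2055.1430 / (2.0670 * 2.4990 * 3600) = 0.110518 m^2
w = sqrt(0.110518 / 0.11)
w = 1.002 m


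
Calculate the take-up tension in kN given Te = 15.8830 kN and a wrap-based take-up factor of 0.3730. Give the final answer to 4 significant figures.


T_tu = 15.8830 * 0.3730
T_tu = 5.924 kN


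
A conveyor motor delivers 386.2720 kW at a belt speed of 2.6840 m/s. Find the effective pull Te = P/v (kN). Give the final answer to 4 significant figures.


Te = P / v = 386.2720 / 2.6840
Te = 143.9 kN


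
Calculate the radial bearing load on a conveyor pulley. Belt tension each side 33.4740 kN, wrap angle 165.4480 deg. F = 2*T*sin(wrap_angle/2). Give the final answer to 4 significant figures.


F = 2 * 33.4740 * sin(165.4480/2 deg)
F = 66.41 kN


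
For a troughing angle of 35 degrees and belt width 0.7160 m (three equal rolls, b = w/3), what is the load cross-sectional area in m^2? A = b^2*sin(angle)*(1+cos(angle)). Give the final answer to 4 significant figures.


b = 0.7160/3 = 0.238667 m
A = 0.238667^2 * sin(35 deg) * (1 + cos(35 deg))
A = 0.05944 m^2


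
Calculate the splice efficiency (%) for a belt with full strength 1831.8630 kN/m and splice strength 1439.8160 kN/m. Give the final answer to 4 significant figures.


Eff = 1439.8160 / 1831.8630 * 100
Eff = 78.60 %


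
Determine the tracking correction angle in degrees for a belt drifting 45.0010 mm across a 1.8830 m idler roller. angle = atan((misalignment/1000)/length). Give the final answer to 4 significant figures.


misalign_m = 45.0010 / 1000 = 0.045001 m
angle = atan(0.045001 / 1.8830)
angle = 1.369 deg


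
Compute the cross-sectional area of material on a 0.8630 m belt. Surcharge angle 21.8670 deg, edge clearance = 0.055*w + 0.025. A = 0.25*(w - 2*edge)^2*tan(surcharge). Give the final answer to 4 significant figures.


edge = 0.055*0.8630 + 0.025 = 0.072465 m
ew = 0.8630 - 2*0.072465 = 0.71807 m
A = 0.25 * 0.71807^2 * tan(21.8670 deg)
A = 0.05173 m^2


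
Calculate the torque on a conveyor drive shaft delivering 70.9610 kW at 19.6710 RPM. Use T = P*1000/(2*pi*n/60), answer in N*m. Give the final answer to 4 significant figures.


omega = 2*pi*19.6710/60 = 2.05994 rad/s
T = 70.9610*1000 / 2.05994
T = 34450 N*m


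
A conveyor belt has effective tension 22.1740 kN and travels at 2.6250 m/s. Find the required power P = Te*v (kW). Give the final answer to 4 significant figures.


P = Te * v = 22.1740 * 2.6250
P = 58.21 kW


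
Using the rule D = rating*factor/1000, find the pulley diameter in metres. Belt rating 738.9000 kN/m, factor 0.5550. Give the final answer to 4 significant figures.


D = 738.9000 * 0.5550 / 1000
D = 0.4101 m


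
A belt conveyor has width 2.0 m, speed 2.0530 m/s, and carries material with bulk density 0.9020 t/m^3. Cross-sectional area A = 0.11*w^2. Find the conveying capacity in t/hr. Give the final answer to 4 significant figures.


A = 0.11 * 2.0^2 = 0.44 m^2
C = 0.44 * 2.0530 * 0.9020 * 3600
C = 2933 t/hr


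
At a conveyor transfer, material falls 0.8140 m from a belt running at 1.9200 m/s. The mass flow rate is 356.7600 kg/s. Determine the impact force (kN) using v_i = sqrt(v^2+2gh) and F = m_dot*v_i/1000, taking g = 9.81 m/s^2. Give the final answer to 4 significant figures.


v_i = sqrt(1.9200^2 + 2*9.81*0.8140) = 4.43363 m/s
F = 356.7600 * 4.43363 / 1000
F = 1.582 kN


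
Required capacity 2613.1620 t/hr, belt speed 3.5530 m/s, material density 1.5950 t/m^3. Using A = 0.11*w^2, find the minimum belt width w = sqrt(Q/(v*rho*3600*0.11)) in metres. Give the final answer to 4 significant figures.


A_req = 2613.1620 / (3.5530 * 1.5950 * 3600) = 0.128088 m^2
w = sqrt(0.128088 / 0.11)
w = 1.079 m


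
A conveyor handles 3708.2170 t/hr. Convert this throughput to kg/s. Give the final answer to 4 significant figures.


m_dot = 3708.2170 * 1000 / 3600
m_dot = 1030 kg/s


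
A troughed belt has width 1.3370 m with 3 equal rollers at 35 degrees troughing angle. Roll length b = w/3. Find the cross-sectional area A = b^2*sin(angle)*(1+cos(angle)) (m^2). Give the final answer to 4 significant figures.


b = 1.3370/3 = 0.445667 m
A = 0.445667^2 * sin(35 deg) * (1 + cos(35 deg))
A = 0.2072 m^2


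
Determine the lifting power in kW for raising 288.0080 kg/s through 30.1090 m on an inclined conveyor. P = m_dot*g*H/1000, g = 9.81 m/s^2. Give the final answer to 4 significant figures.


P = 288.0080 * 9.81 * 30.1090 / 1000
P = 85.07 kW


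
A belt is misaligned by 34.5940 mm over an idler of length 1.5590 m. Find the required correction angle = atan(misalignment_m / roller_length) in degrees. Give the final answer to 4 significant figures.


misalign_m = 34.5940 / 1000 = 0.034594 m
angle = atan(0.034594 / 1.5590)
angle = 1.271 deg


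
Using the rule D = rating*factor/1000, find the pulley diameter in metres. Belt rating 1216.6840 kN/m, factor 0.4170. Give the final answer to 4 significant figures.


D = 1216.6840 * 0.4170 / 1000
D = 0.5074 m


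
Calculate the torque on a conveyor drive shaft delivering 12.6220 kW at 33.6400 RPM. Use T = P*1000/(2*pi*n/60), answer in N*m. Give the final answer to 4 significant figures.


omega = 2*pi*33.6400/60 = 3.52277 rad/s
T = 12.6220*1000 / 3.52277
T = 3583 N*m


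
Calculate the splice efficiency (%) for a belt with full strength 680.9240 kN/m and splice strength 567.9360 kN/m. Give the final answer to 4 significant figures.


Eff = 567.9360 / 680.9240 * 100
Eff = 83.41 %


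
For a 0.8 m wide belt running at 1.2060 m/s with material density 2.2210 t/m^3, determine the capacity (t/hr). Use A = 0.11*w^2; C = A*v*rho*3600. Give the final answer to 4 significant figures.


A = 0.11 * 0.8^2 = 0.0704 m^2
C = 0.0704 * 1.2060 * 2.2210 * 3600
C = 678.8 t/hr


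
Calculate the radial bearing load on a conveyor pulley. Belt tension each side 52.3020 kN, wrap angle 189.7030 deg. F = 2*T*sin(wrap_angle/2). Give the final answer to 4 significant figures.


F = 2 * 52.3020 * sin(189.7030/2 deg)
F = 104.2 kN


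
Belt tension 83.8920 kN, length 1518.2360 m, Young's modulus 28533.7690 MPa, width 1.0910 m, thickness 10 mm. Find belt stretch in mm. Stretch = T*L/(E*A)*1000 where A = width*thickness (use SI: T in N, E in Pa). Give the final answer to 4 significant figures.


A = 1.0910 * 0.01 = 0.01091 m^2
Stretch = 83.8920*1000 * 1518.2360 / (28533.7690e6 * 0.01091) * 1000
Stretch = 409.1 mm


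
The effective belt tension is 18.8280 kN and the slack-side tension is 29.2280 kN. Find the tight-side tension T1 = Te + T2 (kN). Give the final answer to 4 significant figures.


T1 = Te + T2 = 18.8280 + 29.2280
T1 = 48.06 kN


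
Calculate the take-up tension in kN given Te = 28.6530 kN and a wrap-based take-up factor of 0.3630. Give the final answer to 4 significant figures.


T_tu = 28.6530 * 0.3630
T_tu = 10.40 kN


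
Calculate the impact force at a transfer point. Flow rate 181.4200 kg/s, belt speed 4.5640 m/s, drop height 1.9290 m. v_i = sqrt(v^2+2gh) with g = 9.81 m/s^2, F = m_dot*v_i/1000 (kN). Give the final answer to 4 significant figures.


v_i = sqrt(4.5640^2 + 2*9.81*1.9290) = 7.6601 m/s
F = 181.4200 * 7.6601 / 1000
F = 1.390 kN


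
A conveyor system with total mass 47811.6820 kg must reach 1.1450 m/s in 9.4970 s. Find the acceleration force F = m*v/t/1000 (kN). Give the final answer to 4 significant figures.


F = 47811.6820 * 1.1450 / 9.4970 / 1000
F = 5.764 kN


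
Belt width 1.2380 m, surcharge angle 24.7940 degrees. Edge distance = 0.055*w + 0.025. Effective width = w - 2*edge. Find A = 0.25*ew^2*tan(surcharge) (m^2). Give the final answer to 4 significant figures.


edge = 0.055*1.2380 + 0.025 = 0.09309 m
ew = 1.2380 - 2*0.09309 = 1.05182 m
A = 0.25 * 1.05182^2 * tan(24.7940 deg)
A = 0.1278 m^2


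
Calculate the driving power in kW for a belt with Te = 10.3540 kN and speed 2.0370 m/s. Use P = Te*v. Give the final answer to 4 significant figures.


P = Te * v = 10.3540 * 2.0370
P = 21.09 kW


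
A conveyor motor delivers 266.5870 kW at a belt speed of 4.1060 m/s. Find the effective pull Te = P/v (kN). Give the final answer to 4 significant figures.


Te = P / v = 266.5870 / 4.1060
Te = 64.93 kN


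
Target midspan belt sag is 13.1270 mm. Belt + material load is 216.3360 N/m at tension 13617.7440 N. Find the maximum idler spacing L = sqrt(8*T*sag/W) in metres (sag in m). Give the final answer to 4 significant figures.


sag = 13.1270/1000 = 0.013127 m
L = sqrt(8 * 13617.7440 * 0.013127 / 216.3360)
L = 2.571 m


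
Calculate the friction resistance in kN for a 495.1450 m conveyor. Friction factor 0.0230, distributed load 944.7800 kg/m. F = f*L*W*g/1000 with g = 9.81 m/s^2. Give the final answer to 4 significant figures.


F = 0.0230 * 495.1450 * 944.7800 * 9.81 / 1000
F = 105.6 kN


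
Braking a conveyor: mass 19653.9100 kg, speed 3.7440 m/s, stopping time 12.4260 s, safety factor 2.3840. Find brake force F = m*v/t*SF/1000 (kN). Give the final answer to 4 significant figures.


F = 19653.9100 * 3.7440 / 12.4260 * 2.3840 / 1000
F = 14.12 kN


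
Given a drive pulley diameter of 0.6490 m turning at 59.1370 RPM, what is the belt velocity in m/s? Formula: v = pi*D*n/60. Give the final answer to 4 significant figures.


v = pi * 0.6490 * 59.1370 / 60
v = 2.010 m/s


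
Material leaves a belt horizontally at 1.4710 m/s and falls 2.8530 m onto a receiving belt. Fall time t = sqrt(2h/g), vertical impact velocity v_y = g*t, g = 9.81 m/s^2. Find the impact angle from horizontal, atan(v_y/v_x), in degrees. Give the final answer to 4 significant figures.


t = sqrt(2*2.8530/9.81) = 0.762661 s
v_y = 9.81 * 0.762661 = 7.4817 m/s
angle = atan(7.4817 / 1.4710) = 78.88 deg


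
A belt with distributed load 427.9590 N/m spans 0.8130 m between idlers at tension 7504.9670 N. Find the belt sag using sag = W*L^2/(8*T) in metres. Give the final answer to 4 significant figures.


sag = 427.9590 * 0.8130^2 / (8 * 7504.9670)
sag = 0.004711 m


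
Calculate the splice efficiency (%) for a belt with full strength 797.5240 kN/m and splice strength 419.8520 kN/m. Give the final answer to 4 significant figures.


Eff = 419.8520 / 797.5240 * 100
Eff = 52.64 %


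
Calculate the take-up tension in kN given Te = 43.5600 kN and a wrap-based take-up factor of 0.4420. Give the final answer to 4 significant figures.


T_tu = 43.5600 * 0.4420
T_tu = 19.25 kN


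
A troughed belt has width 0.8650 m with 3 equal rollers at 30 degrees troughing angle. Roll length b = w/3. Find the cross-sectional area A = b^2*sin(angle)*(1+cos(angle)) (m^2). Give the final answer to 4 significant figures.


b = 0.8650/3 = 0.288333 m
A = 0.288333^2 * sin(30 deg) * (1 + cos(30 deg))
A = 0.07757 m^2


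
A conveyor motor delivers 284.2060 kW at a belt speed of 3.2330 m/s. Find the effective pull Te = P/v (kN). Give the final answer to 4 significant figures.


Te = P / v = 284.2060 / 3.2330
Te = 87.91 kN


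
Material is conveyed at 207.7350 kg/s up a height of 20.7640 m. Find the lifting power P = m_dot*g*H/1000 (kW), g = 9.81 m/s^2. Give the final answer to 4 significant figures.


P = 207.7350 * 9.81 * 20.7640 / 1000
P = 42.31 kW


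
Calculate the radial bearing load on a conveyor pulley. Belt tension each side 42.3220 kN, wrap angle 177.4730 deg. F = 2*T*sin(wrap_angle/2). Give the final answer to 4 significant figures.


F = 2 * 42.3220 * sin(177.4730/2 deg)
F = 84.62 kN


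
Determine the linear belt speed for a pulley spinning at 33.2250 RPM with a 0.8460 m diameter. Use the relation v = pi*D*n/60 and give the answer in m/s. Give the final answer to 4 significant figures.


v = pi * 0.8460 * 33.2250 / 60
v = 1.472 m/s


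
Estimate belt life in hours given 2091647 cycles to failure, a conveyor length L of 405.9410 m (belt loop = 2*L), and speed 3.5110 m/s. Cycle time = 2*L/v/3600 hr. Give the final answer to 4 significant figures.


cycle_time = 2 * 405.9410 / 3.5110 / 3600 = 0.0642332 hr
life = 2091647 * 0.0642332 = 134400 hours


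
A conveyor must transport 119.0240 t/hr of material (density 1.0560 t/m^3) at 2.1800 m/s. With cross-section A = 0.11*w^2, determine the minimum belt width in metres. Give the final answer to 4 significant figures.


A_req = 119.0240 / (2.1800 * 1.0560 * 3600) = 0.0143619 m^2
w = sqrt(0.0143619 / 0.11)
w = 0.3613 m


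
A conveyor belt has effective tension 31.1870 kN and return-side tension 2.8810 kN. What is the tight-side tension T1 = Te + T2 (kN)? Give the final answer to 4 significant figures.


T1 = Te + T2 = 31.1870 + 2.8810
T1 = 34.07 kN


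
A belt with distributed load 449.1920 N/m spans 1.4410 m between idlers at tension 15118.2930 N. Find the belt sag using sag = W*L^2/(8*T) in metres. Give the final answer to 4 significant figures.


sag = 449.1920 * 1.4410^2 / (8 * 15118.2930)
sag = 0.007712 m


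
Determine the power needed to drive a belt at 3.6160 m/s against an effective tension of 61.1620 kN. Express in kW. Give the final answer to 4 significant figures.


P = Te * v = 61.1620 * 3.6160
P = 221.2 kW


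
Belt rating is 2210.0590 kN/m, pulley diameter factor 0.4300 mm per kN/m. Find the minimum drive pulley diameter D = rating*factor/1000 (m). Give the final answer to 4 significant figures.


D = 2210.0590 * 0.4300 / 1000
D = 0.9503 m


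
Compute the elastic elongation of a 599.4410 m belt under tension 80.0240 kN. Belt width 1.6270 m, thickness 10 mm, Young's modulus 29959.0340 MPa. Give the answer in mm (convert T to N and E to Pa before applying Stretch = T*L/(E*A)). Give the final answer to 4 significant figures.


A = 1.6270 * 0.01 = 0.01627 m^2
Stretch = 80.0240*1000 * 599.4410 / (29959.0340e6 * 0.01627) * 1000
Stretch = 98.41 mm


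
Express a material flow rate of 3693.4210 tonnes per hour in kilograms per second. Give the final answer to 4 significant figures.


m_dot = 3693.4210 * 1000 / 3600
m_dot = 1026 kg/s


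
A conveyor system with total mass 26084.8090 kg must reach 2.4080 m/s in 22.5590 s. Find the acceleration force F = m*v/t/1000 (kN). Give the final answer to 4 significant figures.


F = 26084.8090 * 2.4080 / 22.5590 / 1000
F = 2.784 kN


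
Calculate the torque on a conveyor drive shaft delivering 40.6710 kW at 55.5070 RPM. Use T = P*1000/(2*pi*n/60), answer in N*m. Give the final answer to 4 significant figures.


omega = 2*pi*55.5070/60 = 5.81268 rad/s
T = 40.6710*1000 / 5.81268
T = 6997 N*m


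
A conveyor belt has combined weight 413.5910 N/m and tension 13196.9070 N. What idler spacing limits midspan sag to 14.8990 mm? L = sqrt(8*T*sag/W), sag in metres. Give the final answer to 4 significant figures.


sag = 14.8990/1000 = 0.014899 m
L = sqrt(8 * 13196.9070 * 0.014899 / 413.5910)
L = 1.950 m


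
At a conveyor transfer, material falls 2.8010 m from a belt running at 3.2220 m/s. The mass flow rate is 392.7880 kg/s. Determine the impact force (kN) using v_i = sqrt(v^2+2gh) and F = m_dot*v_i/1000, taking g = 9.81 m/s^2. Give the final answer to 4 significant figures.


v_i = sqrt(3.2220^2 + 2*9.81*2.8010) = 8.08312 m/s
F = 392.7880 * 8.08312 / 1000
F = 3.175 kN


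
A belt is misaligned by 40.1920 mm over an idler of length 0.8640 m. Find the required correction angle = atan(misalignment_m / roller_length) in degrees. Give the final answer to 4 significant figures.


misalign_m = 40.1920 / 1000 = 0.040192 m
angle = atan(0.040192 / 0.8640)
angle = 2.663 deg


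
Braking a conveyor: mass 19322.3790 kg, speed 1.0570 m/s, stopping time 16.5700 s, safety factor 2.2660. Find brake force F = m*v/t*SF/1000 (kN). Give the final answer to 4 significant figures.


F = 19322.3790 * 1.0570 / 16.5700 * 2.2660 / 1000
F = 2.793 kN


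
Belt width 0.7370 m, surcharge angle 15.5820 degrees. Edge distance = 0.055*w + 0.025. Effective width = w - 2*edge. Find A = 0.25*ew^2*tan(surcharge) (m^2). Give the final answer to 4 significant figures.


edge = 0.055*0.7370 + 0.025 = 0.065535 m
ew = 0.7370 - 2*0.065535 = 0.60593 m
A = 0.25 * 0.60593^2 * tan(15.5820 deg)
A = 0.02560 m^2


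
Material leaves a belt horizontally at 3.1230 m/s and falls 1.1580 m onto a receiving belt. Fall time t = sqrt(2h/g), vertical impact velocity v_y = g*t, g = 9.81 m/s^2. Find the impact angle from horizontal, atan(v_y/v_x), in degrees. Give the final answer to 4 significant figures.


t = sqrt(2*1.1580/9.81) = 0.485886 s
v_y = 9.81 * 0.485886 = 4.76654 m/s
angle = atan(4.76654 / 3.1230) = 56.77 deg


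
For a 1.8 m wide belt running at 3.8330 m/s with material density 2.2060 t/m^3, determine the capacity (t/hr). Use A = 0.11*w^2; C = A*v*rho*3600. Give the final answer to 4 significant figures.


A = 0.11 * 1.8^2 = 0.3564 m^2
C = 0.3564 * 3.8330 * 2.2060 * 3600
C = 10850 t/hr


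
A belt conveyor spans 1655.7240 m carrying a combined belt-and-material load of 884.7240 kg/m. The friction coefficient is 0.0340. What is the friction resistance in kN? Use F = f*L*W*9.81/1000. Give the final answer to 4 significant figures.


F = 0.0340 * 1655.7240 * 884.7240 * 9.81 / 1000
F = 488.6 kN


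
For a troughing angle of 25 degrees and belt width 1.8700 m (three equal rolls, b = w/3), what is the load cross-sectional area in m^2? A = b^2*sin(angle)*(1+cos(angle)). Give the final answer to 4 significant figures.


b = 1.8700/3 = 0.623333 m
A = 0.623333^2 * sin(25 deg) * (1 + cos(25 deg))
A = 0.3130 m^2


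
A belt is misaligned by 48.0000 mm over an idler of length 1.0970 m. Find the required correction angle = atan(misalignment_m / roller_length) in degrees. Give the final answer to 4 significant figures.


misalign_m = 48.0000 / 1000 = 0.048000 m
angle = atan(0.048000 / 1.0970)
angle = 2.505 deg


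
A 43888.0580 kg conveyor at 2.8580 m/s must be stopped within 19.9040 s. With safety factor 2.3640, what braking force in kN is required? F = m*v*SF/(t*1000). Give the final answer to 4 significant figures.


F = 43888.0580 * 2.8580 / 19.9040 * 2.3640 / 1000
F = 14.90 kN


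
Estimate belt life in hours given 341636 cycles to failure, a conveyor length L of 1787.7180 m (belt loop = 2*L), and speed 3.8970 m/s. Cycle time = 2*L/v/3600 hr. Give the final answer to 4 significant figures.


cycle_time = 2 * 1787.7180 / 3.8970 / 3600 = 0.254857 hr
life = 341636 * 0.254857 = 87070 hours


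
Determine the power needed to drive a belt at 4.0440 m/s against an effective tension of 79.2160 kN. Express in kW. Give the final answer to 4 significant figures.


P = Te * v = 79.2160 * 4.0440
P = 320.3 kW


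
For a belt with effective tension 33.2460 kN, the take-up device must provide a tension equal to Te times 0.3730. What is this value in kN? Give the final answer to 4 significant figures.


T_tu = 33.2460 * 0.3730
T_tu = 12.40 kN


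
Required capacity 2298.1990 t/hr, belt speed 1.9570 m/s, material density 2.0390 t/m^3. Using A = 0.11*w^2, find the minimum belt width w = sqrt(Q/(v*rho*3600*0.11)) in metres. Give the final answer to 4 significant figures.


A_req = 2298.1990 / (1.9570 * 2.0390 * 3600) = 0.159984 m^2
w = sqrt(0.159984 / 0.11)
w = 1.206 m
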